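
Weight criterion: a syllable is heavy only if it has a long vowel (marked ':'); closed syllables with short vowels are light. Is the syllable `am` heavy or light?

`am`: short vowel, closed (coda /m/). Short vowel → light.

light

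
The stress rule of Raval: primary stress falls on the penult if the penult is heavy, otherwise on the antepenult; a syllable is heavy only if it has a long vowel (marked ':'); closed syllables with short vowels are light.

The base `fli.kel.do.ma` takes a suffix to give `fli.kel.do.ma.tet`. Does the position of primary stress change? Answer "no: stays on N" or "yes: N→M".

yes: 2→3

Base `fli.kel.do.ma` (4 syllables):
  Weights: 2 kel L, 3 do L, 4 ma L.
  The penult (syllable 3, do) is light, so stress falls on the antepenult (syllable 2, kel).
  → primary stress on syllable 2.
Suffixed `fli.kel.do.ma.tet` (5 syllables):
  Weights: 3 do L, 4 ma L, 5 tet L.
  The penult (syllable 4, ma) is light, so stress falls on the antepenult (syllable 3, do).
  → primary stress on syllable 3.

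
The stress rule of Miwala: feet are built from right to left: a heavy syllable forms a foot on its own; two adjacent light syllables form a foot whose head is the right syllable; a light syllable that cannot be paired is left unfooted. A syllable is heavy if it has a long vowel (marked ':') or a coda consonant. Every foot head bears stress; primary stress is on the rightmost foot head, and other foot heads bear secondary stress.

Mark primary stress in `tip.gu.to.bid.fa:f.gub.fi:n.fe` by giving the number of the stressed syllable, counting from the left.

7

Weights: 1 tip H, 2 gu L, 3 to L, 4 bid H, 5 fa:f H, 6 gub H, 7 fi:n H, 8 fe L.
Parse right to left (heavy = foot alone; LL = one foot; stranded L unfooted): (ˈtip) (gu.ˈto) (ˈbid) (ˈfa:f) (ˈgub) (ˈfi:n) fe.
Foot heads: 1, 3, 4, 5, 6, 7.
Primary stress on the rightmost head = syllable 7.
Primary stress: syllable 7 → tip.gu.to.bid.fa:f.gub.ˈfi:n.fe.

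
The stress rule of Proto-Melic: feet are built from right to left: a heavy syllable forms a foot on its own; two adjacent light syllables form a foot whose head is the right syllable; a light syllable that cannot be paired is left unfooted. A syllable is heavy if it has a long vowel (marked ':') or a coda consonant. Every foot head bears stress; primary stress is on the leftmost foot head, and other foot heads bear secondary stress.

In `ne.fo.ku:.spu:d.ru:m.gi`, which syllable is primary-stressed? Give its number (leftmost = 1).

Weights: 1 ne L, 2 fo L, 3 ku: H, 4 spu:d H, 5 ru:m H, 6 gi L.
Parse right to left (heavy = foot alone; LL = one foot; stranded L unfooted): (ne.ˈfo) (ˈku:) (ˈspu:d) (ˈru:m) gi.
Foot heads: 2, 3, 4, 5.
Primary stress on the leftmost head = syllable 2.
Primary stress: syllable 2 → ne.ˈfo.ku:.spu:d.ru:m.gi.

2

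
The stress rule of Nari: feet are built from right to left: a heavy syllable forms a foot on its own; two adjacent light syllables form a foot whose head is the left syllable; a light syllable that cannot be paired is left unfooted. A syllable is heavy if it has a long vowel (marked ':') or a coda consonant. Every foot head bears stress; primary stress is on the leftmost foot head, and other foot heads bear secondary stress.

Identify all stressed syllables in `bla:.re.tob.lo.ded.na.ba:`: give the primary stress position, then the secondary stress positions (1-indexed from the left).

Weights: 1 bla: H, 2 re L, 3 tob H, 4 lo L, 5 ded H, 6 na L, 7 ba: H.
Parse right to left (heavy = foot alone; LL = one foot; stranded L unfooted): (ˈbla:) re (ˈtob) lo (ˈded) na (ˈba:).
Foot heads: 1, 3, 5, 7.
Primary stress on the leftmost head = syllable 1.
Secondary stress on 3, 5, 7: ˈbla:.re.ˌtob.lo.ˌded.na.ˌba:.

primary 1, secondary 3, 5, 7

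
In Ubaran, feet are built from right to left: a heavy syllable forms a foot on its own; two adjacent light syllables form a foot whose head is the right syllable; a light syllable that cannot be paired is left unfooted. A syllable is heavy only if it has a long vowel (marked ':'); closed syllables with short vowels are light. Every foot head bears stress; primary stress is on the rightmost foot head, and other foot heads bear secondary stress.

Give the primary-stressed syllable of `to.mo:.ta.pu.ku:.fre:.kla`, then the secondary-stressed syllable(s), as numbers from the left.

primary 6, secondary 2, 4, 5

Weights: 1 to L, 2 mo: H, 3 ta L, 4 pu L, 5 ku: H, 6 fre: H, 7 kla L.
Parse right to left (heavy = foot alone; LL = one foot; stranded L unfooted): to (ˈmo:) (ta.ˈpu) (ˈku:) (ˈfre:) kla.
Foot heads: 2, 4, 5, 6.
Primary stress on the rightmost head = syllable 6.
Secondary stress on 2, 4, 5: to.ˌmo:.ta.ˌpu.ˌku:.ˈfre:.kla.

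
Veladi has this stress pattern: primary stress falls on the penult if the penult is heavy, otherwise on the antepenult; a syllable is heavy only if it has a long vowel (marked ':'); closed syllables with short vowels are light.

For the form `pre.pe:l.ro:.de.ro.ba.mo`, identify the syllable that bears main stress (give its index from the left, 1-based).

5

Weights: 5 ro L, 6 ba L, 7 mo L.
The penult (syllable 6, ba) is light, so stress falls on the antepenult (syllable 5, ro).
Primary stress: syllable 5 → pre.pe:l.ro:.de.ˈro.ba.mo.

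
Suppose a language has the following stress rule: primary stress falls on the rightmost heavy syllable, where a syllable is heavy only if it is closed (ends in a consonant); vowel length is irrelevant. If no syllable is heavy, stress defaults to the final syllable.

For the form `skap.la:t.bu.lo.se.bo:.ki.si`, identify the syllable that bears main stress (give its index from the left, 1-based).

2

Weights: 1 skap H, 2 la:t H, 3 bu L, 4 lo L, 5 se L, 6 bo: L, 7 ki L, 8 si L.
Heavy syllables in the domain: 1, 2. The rightmost is syllable 2 (la:t).
Primary stress: syllable 2 → skap.ˈla:t.bu.lo.se.bo:.ki.si.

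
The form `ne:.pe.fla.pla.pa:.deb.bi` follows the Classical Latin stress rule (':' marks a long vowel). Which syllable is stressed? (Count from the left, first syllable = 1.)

Classical Latin: stress the penult if heavy (long vowel or closed), else the antepenult.
Weights: 5 pa: H, 6 deb H, 7 bi L.
The penult (syllable 6, deb) is heavy, so it takes stress.
Stress on syllable 6: ne:.pe.fla.pla.pa:.ˈdeb.bi.

6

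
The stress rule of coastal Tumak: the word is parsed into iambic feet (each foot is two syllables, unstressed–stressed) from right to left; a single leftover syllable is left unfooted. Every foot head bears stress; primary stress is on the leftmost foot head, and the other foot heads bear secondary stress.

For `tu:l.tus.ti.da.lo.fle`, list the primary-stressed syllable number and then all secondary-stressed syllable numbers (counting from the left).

Parse right to left into iambic (σˈσ) feet: (tu:l.ˈtus) (ti.ˈda) (lo.ˈfle).
Foot heads (stressed positions): 2, 4, 6.
End Rule Leftmost: primary stress on the leftmost head = syllable 2.
Secondary stress on 4, 6: tu:l.ˈtus.ti.ˌda.lo.ˌfle.

primary 2, secondary 4, 6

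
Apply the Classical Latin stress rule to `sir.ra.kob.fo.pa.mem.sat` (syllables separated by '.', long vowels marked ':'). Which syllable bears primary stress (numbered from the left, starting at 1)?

6

Classical Latin: stress the penult if heavy (long vowel or closed), else the antepenult.
Weights: 5 pa L, 6 mem H, 7 sat H.
The penult (syllable 6, mem) is heavy, so it takes stress.
Stress on syllable 6: sir.ra.kob.fo.pa.ˈmem.sat.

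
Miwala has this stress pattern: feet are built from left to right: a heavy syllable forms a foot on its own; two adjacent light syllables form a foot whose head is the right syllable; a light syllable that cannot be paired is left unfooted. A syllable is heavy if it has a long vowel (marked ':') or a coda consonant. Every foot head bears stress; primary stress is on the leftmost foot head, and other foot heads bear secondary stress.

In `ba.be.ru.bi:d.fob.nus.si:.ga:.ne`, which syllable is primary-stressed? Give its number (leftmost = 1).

Weights: 1 ba L, 2 be L, 3 ru L, 4 bi:d H, 5 fob H, 6 nus H, 7 si: H, 8 ga: H, 9 ne L.
Parse left to right (heavy = foot alone; LL = one foot; stranded L unfooted): (ba.ˈbe) ru (ˈbi:d) (ˈfob) (ˈnus) (ˈsi:) (ˈga:) ne.
Foot heads: 2, 4, 5, 6, 7, 8.
Primary stress on the leftmost head = syllable 2.
Primary stress: syllable 2 → ba.ˈbe.ru.bi:d.fob.nus.si:.ga:.ne.

2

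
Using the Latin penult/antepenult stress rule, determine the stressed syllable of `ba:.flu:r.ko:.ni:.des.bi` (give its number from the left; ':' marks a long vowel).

Classical Latin: stress the penult if heavy (long vowel or closed), else the antepenult.
Weights: 4 ni: H, 5 des H, 6 bi L.
The penult (syllable 5, des) is heavy, so it takes stress.
Stress on syllable 5: ba:.flu:r.ko:.ni:.ˈdes.bi.

5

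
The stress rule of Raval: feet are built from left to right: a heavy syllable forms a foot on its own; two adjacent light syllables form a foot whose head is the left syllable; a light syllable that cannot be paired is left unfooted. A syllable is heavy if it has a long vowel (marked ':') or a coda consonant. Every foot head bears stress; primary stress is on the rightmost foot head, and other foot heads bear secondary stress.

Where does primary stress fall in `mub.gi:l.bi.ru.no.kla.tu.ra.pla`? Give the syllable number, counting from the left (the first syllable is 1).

Weights: 1 mub H, 2 gi:l H, 3 bi L, 4 ru L, 5 no L, 6 kla L, 7 tu L, 8 ra L, 9 pla L.
Parse left to right (heavy = foot alone; LL = one foot; stranded L unfooted): (ˈmub) (ˈgi:l) (ˈbi.ru) (ˈno.kla) (ˈtu.ra) pla.
Foot heads: 1, 2, 3, 5, 7.
Primary stress on the rightmost head = syllable 7.
Primary stress: syllable 7 → mub.gi:l.bi.ru.no.kla.ˈtu.ra.pla.

7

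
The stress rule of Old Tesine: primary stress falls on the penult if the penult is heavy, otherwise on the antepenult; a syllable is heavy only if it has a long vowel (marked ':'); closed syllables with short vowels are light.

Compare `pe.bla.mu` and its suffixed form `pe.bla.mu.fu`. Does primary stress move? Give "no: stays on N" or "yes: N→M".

yes: 1→2

Base `pe.bla.mu` (3 syllables):
  Weights: 1 pe L, 2 bla L, 3 mu L.
  The penult (syllable 2, bla) is light, so stress falls on the antepenult (syllable 1, pe).
  → primary stress on syllable 1.
Suffixed `pe.bla.mu.fu` (4 syllables):
  Weights: 2 bla L, 3 mu L, 4 fu L.
  The penult (syllable 3, mu) is light, so stress falls on the antepenult (syllable 2, bla).
  → primary stress on syllable 2.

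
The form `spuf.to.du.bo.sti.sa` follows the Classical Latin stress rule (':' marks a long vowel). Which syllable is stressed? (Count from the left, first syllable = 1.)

Classical Latin: stress the penult if heavy (long vowel or closed), else the antepenult.
Weights: 4 bo L, 5 sti L, 6 sa L.
The penult (syllable 5, sti) is light, so stress falls on the antepenult (syllable 4, bo).
Stress on syllable 4: spuf.to.du.ˈbo.sti.sa.

4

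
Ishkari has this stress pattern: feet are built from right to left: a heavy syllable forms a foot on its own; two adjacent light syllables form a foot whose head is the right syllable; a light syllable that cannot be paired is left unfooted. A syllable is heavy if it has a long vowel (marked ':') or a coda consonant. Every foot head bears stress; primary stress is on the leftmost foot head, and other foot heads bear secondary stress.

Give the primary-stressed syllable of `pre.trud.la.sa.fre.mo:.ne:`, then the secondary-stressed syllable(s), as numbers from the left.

primary 2, secondary 5, 6, 7

Weights: 1 pre L, 2 trud H, 3 la L, 4 sa L, 5 fre L, 6 mo: H, 7 ne: H.
Parse right to left (heavy = foot alone; LL = one foot; stranded L unfooted): pre (ˈtrud) la (sa.ˈfre) (ˈmo:) (ˈne:).
Foot heads: 2, 5, 6, 7.
Primary stress on the leftmost head = syllable 2.
Secondary stress on 5, 6, 7: pre.ˈtrud.la.sa.ˌfre.ˌmo:.ˌne:.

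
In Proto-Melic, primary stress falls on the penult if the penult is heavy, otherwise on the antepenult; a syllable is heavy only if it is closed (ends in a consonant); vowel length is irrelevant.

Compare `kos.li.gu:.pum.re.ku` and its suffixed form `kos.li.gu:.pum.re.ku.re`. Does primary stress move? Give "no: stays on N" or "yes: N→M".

yes: 4→5

Base `kos.li.gu:.pum.re.ku` (6 syllables):
  Weights: 4 pum H, 5 re L, 6 ku L.
  The penult (syllable 5, re) is light, so stress falls on the antepenult (syllable 4, pum).
  → primary stress on syllable 4.
Suffixed `kos.li.gu:.pum.re.ku.re` (7 syllables):
  Weights: 5 re L, 6 ku L, 7 re L.
  The penult (syllable 6, ku) is light, so stress falls on the antepenult (syllable 5, re).
  → primary stress on syllable 5.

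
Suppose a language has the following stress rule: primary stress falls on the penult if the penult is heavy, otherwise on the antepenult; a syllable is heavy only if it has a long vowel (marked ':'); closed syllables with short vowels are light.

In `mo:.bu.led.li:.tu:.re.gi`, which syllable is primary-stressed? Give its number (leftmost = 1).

Weights: 5 tu: H, 6 re L, 7 gi L.
The penult (syllable 6, re) is light, so stress falls on the antepenult (syllable 5, tu:).
Primary stress: syllable 5 → mo:.bu.led.li:.ˈtu:.re.gi.

5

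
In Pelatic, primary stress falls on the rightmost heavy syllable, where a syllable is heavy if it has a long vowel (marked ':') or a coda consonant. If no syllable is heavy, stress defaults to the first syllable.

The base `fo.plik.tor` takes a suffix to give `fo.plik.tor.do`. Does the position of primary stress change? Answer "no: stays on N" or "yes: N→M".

Base `fo.plik.tor` (3 syllables):
  Weights: 1 fo L, 2 plik H, 3 tor H.
  Heavy syllables in the domain: 2, 3. The rightmost is syllable 3 (tor).
  → primary stress on syllable 3.
Suffixed `fo.plik.tor.do` (4 syllables):
  Weights: 1 fo L, 2 plik H, 3 tor H, 4 do L.
  Heavy syllables in the domain: 2, 3. The rightmost is syllable 3 (tor).
  → primary stress on syllable 3.

no: stays on 3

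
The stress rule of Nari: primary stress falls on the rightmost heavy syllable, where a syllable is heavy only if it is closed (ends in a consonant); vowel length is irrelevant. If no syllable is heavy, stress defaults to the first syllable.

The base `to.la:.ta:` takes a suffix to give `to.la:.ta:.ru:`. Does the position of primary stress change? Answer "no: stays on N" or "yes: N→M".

Base `to.la:.ta:` (3 syllables):
  Weights: 1 to L, 2 la: L, 3 ta: L.
  No heavy syllable in the domain; default to the first syllable = syllable 1.
  → primary stress on syllable 1.
Suffixed `to.la:.ta:.ru:` (4 syllables):
  Weights: 1 to L, 2 la: L, 3 ta: L, 4 ru: L.
  No heavy syllable in the domain; default to the first syllable = syllable 1.
  → primary stress on syllable 1.

no: stays on 1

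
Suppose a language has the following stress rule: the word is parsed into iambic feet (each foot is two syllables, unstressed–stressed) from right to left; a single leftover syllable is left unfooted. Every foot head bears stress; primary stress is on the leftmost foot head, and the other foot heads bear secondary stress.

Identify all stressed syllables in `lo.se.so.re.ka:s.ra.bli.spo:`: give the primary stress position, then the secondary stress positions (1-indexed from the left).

Parse right to left into iambic (σˈσ) feet: (lo.ˈse) (so.ˈre) (ka:s.ˈra) (bli.ˈspo:).
Foot heads (stressed positions): 2, 4, 6, 8.
End Rule Leftmost: primary stress on the leftmost head = syllable 2.
Secondary stress on 4, 6, 8: lo.ˈse.so.ˌre.ka:s.ˌra.bli.ˌspo:.

primary 2, secondary 4, 6, 8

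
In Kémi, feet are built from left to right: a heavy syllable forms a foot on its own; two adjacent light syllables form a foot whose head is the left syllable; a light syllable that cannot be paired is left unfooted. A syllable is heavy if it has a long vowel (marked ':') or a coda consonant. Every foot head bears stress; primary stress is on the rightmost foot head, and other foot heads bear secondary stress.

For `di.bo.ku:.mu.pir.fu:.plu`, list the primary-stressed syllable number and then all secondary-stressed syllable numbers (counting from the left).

primary 6, secondary 1, 3, 5

Weights: 1 di L, 2 bo L, 3 ku: H, 4 mu L, 5 pir H, 6 fu: H, 7 plu L.
Parse left to right (heavy = foot alone; LL = one foot; stranded L unfooted): (ˈdi.bo) (ˈku:) mu (ˈpir) (ˈfu:) plu.
Foot heads: 1, 3, 5, 6.
Primary stress on the rightmost head = syllable 6.
Secondary stress on 1, 3, 5: ˌdi.bo.ˌku:.mu.ˌpir.ˈfu:.plu.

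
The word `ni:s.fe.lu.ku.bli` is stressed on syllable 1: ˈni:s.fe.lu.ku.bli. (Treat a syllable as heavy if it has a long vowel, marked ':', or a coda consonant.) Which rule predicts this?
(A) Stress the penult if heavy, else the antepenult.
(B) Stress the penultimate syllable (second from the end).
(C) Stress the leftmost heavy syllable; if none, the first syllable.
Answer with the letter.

C

Rule A → syllable 3 (observed: 1).
Rule B → syllable 4 (observed: 1).
Rule C → syllable 1 ✓.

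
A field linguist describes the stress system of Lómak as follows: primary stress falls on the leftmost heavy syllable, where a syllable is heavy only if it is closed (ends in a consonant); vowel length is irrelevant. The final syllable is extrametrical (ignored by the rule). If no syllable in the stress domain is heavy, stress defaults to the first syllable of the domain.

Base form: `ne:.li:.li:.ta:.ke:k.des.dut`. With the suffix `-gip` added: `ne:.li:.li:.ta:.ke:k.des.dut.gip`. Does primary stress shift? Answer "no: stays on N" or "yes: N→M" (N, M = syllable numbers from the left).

Base `ne:.li:.li:.ta:.ke:k.des.dut` (7 syllables):
  The final syllable (7, dut) is extrametrical; the stress domain is syllables 1–6.
  Weights: 1 ne: L, 2 li: L, 3 li: L, 4 ta: L, 5 ke:k H, 6 des H.
  Heavy syllables in the domain: 5, 6. The leftmost is syllable 5 (ke:k).
  → primary stress on syllable 5.
Suffixed `ne:.li:.li:.ta:.ke:k.des.dut.gip` (8 syllables):
  The final syllable (8, gip) is extrametrical; the stress domain is syllables 1–7.
  Weights: 1 ne: L, 2 li: L, 3 li: L, 4 ta: L, 5 ke:k H, 6 des H, 7 dut H.
  Heavy syllables in the domain: 5, 6, 7. The leftmost is syllable 5 (ke:k).
  → primary stress on syllable 5.

no: stays on 5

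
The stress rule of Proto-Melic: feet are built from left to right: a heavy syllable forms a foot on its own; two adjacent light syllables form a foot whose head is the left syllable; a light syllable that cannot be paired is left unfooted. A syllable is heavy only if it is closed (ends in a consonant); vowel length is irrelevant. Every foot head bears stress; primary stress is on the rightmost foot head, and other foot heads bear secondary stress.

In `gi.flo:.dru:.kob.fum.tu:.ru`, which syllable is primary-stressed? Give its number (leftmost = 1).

Weights: 1 gi L, 2 flo: L, 3 dru: L, 4 kob H, 5 fum H, 6 tu: L, 7 ru L.
Parse left to right (heavy = foot alone; LL = one foot; stranded L unfooted): (ˈgi.flo:) dru: (ˈkob) (ˈfum) (ˈtu:.ru).
Foot heads: 1, 4, 5, 6.
Primary stress on the rightmost head = syllable 6.
Primary stress: syllable 6 → gi.flo:.dru:.kob.fum.ˈtu:.ru.

6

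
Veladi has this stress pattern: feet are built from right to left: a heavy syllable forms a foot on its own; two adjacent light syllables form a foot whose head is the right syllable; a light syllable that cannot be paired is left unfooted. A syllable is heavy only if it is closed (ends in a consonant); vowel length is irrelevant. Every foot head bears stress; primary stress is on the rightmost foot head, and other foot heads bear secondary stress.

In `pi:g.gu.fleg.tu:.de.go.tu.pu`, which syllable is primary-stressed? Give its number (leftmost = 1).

8

Weights: 1 pi:g H, 2 gu L, 3 fleg H, 4 tu: L, 5 de L, 6 go L, 7 tu L, 8 pu L.
Parse right to left (heavy = foot alone; LL = one foot; stranded L unfooted): (ˈpi:g) gu (ˈfleg) tu: (de.ˈgo) (tu.ˈpu).
Foot heads: 1, 3, 6, 8.
Primary stress on the rightmost head = syllable 8.
Primary stress: syllable 8 → pi:g.gu.fleg.tu:.de.go.tu.ˈpu.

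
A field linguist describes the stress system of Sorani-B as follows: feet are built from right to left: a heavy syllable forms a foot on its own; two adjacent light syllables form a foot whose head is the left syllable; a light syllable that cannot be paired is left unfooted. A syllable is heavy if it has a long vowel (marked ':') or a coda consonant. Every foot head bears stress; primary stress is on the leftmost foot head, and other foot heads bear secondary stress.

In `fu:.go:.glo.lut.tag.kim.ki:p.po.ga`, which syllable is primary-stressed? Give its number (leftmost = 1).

Weights: 1 fu: H, 2 go: H, 3 glo L, 4 lut H, 5 tag H, 6 kim H, 7 ki:p H, 8 po L, 9 ga L.
Parse right to left (heavy = foot alone; LL = one foot; stranded L unfooted): (ˈfu:) (ˈgo:) glo (ˈlut) (ˈtag) (ˈkim) (ˈki:p) (ˈpo.ga).
Foot heads: 1, 2, 4, 5, 6, 7, 8.
Primary stress on the leftmost head = syllable 1.
Primary stress: syllable 1 → ˈfu:.go:.glo.lut.tag.kim.ki:p.po.ga.

1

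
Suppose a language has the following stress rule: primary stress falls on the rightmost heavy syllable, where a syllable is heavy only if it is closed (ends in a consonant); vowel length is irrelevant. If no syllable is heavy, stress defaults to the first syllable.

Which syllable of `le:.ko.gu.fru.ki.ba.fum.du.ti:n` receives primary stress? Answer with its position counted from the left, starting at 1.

Weights: 1 le: L, 2 ko L, 3 gu L, 4 fru L, 5 ki L, 6 ba L, 7 fum H, 8 du L, 9 ti:n H.
Heavy syllables in the domain: 7, 9. The rightmost is syllable 9 (ti:n).
Primary stress: syllable 9 → le:.ko.gu.fru.ki.ba.fum.du.ˈti:n.

9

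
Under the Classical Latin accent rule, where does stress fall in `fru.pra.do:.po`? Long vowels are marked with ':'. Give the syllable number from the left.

3

Classical Latin: stress the penult if heavy (long vowel or closed), else the antepenult.
Weights: 2 pra L, 3 do: H, 4 po L.
The penult (syllable 3, do:) is heavy, so it takes stress.
Stress on syllable 3: fru.pra.ˈdo:.po.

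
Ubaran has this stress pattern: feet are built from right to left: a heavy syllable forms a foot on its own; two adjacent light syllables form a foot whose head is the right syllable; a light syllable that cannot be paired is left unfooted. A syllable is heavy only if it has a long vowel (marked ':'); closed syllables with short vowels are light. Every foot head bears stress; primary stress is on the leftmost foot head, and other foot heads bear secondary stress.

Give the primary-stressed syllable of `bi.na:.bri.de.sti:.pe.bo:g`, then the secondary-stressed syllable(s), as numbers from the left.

primary 2, secondary 4, 5, 7

Weights: 1 bi L, 2 na: H, 3 bri L, 4 de L, 5 sti: H, 6 pe L, 7 bo:g H.
Parse right to left (heavy = foot alone; LL = one foot; stranded L unfooted): bi (ˈna:) (bri.ˈde) (ˈsti:) pe (ˈbo:g).
Foot heads: 2, 4, 5, 7.
Primary stress on the leftmost head = syllable 2.
Secondary stress on 4, 5, 7: bi.ˈna:.bri.ˌde.ˌsti:.pe.ˌbo:g.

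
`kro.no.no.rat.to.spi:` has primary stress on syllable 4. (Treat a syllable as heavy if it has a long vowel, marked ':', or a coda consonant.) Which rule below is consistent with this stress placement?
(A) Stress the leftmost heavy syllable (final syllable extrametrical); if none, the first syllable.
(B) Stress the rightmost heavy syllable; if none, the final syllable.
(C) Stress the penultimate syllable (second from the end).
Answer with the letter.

Rule A → syllable 4 ✓.
Rule B → syllable 6 (observed: 4).
Rule C → syllable 5 (observed: 4).

A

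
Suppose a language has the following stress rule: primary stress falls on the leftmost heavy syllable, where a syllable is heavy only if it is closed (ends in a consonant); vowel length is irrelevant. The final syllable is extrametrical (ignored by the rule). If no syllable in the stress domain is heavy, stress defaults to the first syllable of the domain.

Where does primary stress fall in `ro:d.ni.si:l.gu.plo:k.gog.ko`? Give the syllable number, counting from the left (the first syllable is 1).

1

The final syllable (7, ko) is extrametrical; the stress domain is syllables 1–6.
Weights: 1 ro:d H, 2 ni L, 3 si:l H, 4 gu L, 5 plo:k H, 6 gog H.
Heavy syllables in the domain: 1, 3, 5, 6. The leftmost is syllable 1 (ro:d).
Primary stress: syllable 1 → ˈro:d.ni.si:l.gu.plo:k.gog.ko.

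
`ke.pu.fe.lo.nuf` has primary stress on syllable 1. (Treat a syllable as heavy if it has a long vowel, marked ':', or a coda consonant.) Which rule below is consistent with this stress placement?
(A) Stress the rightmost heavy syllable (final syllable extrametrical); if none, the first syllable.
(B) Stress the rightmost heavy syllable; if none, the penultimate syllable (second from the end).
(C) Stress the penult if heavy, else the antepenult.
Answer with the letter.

A

Rule A → syllable 1 ✓.
Rule B → syllable 5 (observed: 1).
Rule C → syllable 3 (observed: 1).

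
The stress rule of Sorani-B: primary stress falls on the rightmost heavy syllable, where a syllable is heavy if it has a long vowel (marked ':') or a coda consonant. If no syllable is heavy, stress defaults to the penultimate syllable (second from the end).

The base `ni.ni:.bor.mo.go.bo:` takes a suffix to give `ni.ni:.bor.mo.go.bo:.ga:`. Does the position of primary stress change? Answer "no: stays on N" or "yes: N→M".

Base `ni.ni:.bor.mo.go.bo:` (6 syllables):
  Weights: 1 ni L, 2 ni: H, 3 bor H, 4 mo L, 5 go L, 6 bo: H.
  Heavy syllables in the domain: 2, 3, 6. The rightmost is syllable 6 (bo:).
  → primary stress on syllable 6.
Suffixed `ni.ni:.bor.mo.go.bo:.ga:` (7 syllables):
  Weights: 1 ni L, 2 ni: H, 3 bor H, 4 mo L, 5 go L, 6 bo: H, 7 ga: H.
  Heavy syllables in the domain: 2, 3, 6, 7. The rightmost is syllable 7 (ga:).
  → primary stress on syllable 7.

yes: 6→7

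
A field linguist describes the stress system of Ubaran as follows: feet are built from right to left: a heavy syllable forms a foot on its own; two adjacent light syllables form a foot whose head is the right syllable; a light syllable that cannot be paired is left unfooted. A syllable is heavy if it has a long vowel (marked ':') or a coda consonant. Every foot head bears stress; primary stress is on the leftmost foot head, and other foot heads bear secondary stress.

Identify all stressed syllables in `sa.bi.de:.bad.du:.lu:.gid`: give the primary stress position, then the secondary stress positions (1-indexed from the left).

primary 2, secondary 3, 4, 5, 6, 7

Weights: 1 sa L, 2 bi L, 3 de: H, 4 bad H, 5 du: H, 6 lu: H, 7 gid H.
Parse right to left (heavy = foot alone; LL = one foot; stranded L unfooted): (sa.ˈbi) (ˈde:) (ˈbad) (ˈdu:) (ˈlu:) (ˈgid).
Foot heads: 2, 3, 4, 5, 6, 7.
Primary stress on the leftmost head = syllable 2.
Secondary stress on 3, 4, 5, 6, 7: sa.ˈbi.ˌde:.ˌbad.ˌdu:.ˌlu:.ˌgid.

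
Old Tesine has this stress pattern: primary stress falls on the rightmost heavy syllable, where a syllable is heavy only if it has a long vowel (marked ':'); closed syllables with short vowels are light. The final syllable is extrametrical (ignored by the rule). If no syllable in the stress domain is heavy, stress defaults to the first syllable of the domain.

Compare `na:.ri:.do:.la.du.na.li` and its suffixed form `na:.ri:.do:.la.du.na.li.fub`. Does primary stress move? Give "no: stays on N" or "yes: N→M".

Base `na:.ri:.do:.la.du.na.li` (7 syllables):
  The final syllable (7, li) is extrametrical; the stress domain is syllables 1–6.
  Weights: 1 na: H, 2 ri: H, 3 do: H, 4 la L, 5 du L, 6 na L.
  Heavy syllables in the domain: 1, 2, 3. The rightmost is syllable 3 (do:).
  → primary stress on syllable 3.
Suffixed `na:.ri:.do:.la.du.na.li.fub` (8 syllables):
  The final syllable (8, fub) is extrametrical; the stress domain is syllables 1–7.
  Weights: 1 na: H, 2 ri: H, 3 do: H, 4 la L, 5 du L, 6 na L, 7 li L.
  Heavy syllables in the domain: 1, 2, 3. The rightmost is syllable 3 (do:).
  → primary stress on syllable 3.

no: stays on 3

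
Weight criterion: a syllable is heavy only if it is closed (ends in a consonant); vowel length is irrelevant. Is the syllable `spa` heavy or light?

`spa`: short vowel, open (no coda). Open (no coda) → light.

light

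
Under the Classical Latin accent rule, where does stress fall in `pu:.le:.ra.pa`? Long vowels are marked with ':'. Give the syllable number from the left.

Classical Latin: stress the penult if heavy (long vowel or closed), else the antepenult.
Weights: 2 le: H, 3 ra L, 4 pa L.
The penult (syllable 3, ra) is light, so stress falls on the antepenult (syllable 2, le:).
Stress on syllable 2: pu:.ˈle:.ra.pa.

2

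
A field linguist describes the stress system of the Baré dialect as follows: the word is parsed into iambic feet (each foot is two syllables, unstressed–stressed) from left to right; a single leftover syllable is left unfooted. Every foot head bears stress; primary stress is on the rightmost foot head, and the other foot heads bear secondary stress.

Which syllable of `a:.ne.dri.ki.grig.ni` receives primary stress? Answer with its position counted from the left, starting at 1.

Parse left to right into iambic (σˈσ) feet: (a:.ˈne) (dri.ˈki) (grig.ˈni).
Foot heads (stressed positions): 2, 4, 6.
End Rule Rightmost: primary stress on the rightmost head = syllable 6.
Primary stress: syllable 6 → a:.ne.dri.ki.grig.ˈni.

6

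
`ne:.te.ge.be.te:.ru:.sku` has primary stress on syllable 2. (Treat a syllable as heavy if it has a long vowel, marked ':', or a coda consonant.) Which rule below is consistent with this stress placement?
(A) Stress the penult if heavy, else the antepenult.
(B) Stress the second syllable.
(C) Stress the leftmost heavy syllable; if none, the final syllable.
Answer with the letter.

Rule A → syllable 6 (observed: 2).
Rule B → syllable 2 ✓.
Rule C → syllable 1 (observed: 2).

B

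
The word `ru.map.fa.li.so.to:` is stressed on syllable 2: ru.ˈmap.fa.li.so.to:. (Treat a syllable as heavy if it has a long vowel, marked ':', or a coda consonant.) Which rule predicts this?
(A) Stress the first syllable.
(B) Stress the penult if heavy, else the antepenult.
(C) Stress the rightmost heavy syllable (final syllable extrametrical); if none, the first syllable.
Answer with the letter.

C

Rule A → syllable 1 (observed: 2).
Rule B → syllable 4 (observed: 2).
Rule C → syllable 2 ✓.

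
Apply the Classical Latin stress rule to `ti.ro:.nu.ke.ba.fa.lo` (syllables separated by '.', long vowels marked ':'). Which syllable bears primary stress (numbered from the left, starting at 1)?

Classical Latin: stress the penult if heavy (long vowel or closed), else the antepenult.
Weights: 5 ba L, 6 fa L, 7 lo L.
The penult (syllable 6, fa) is light, so stress falls on the antepenult (syllable 5, ba).
Stress on syllable 5: ti.ro:.nu.ke.ˈba.fa.lo.

5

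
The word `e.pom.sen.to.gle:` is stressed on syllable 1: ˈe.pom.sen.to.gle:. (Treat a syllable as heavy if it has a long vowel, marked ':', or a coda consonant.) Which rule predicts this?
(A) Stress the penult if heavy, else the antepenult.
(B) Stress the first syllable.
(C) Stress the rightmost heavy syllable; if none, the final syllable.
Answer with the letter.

B

Rule A → syllable 3 (observed: 1).
Rule B → syllable 1 ✓.
Rule C → syllable 5 (observed: 1).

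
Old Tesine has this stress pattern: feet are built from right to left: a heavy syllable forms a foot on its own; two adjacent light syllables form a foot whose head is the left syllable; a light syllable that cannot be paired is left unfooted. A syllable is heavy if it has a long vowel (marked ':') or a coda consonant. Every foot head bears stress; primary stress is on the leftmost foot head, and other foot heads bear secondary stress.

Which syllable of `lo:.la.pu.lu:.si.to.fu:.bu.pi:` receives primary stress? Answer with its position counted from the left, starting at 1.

Weights: 1 lo: H, 2 la L, 3 pu L, 4 lu: H, 5 si L, 6 to L, 7 fu: H, 8 bu L, 9 pi: H.
Parse right to left (heavy = foot alone; LL = one foot; stranded L unfooted): (ˈlo:) (ˈla.pu) (ˈlu:) (ˈsi.to) (ˈfu:) bu (ˈpi:).
Foot heads: 1, 2, 4, 5, 7, 9.
Primary stress on the leftmost head = syllable 1.
Primary stress: syllable 1 → ˈlo:.la.pu.lu:.si.to.fu:.bu.pi:.

1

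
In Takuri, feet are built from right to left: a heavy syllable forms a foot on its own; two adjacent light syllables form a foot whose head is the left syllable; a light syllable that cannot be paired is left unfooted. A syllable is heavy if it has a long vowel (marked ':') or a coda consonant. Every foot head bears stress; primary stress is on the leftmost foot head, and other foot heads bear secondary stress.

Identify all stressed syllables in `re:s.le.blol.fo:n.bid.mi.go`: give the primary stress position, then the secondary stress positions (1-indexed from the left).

Weights: 1 re:s H, 2 le L, 3 blol H, 4 fo:n H, 5 bid H, 6 mi L, 7 go L.
Parse right to left (heavy = foot alone; LL = one foot; stranded L unfooted): (ˈre:s) le (ˈblol) (ˈfo:n) (ˈbid) (ˈmi.go).
Foot heads: 1, 3, 4, 5, 6.
Primary stress on the leftmost head = syllable 1.
Secondary stress on 3, 4, 5, 6: ˈre:s.le.ˌblol.ˌfo:n.ˌbid.ˌmi.go.

primary 1, secondary 3, 4, 5, 6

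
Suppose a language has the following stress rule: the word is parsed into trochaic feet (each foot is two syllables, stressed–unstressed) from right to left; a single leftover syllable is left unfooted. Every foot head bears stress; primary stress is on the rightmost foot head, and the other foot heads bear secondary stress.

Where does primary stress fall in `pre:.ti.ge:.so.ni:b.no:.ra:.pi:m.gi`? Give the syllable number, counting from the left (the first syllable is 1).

Parse right to left into trochaic (ˈσσ) feet: pre: (ˈti.ge:) (ˈso.ni:b) (ˈno:.ra:) (ˈpi:m.gi). Syllable 1 is left unfooted.
Foot heads (stressed positions): 2, 4, 6, 8.
End Rule Rightmost: primary stress on the rightmost head = syllable 8.
Primary stress: syllable 8 → pre:.ti.ge:.so.ni:b.no:.ra:.ˈpi:m.gi.

8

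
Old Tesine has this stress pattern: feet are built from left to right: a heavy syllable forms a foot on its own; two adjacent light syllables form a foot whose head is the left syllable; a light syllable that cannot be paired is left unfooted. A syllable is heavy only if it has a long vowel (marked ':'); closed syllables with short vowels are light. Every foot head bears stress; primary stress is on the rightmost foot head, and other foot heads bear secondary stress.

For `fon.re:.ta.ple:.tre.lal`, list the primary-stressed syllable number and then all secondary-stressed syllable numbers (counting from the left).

primary 5, secondary 2, 4

Weights: 1 fon L, 2 re: H, 3 ta L, 4 ple: H, 5 tre L, 6 lal L.
Parse left to right (heavy = foot alone; LL = one foot; stranded L unfooted): fon (ˈre:) ta (ˈple:) (ˈtre.lal).
Foot heads: 2, 4, 5.
Primary stress on the rightmost head = syllable 5.
Secondary stress on 2, 4: fon.ˌre:.ta.ˌple:.ˈtre.lal.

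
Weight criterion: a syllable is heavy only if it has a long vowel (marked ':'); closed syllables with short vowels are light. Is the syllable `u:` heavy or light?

`u:`: long vowel, open (no coda). Long vowel → heavy.

heavy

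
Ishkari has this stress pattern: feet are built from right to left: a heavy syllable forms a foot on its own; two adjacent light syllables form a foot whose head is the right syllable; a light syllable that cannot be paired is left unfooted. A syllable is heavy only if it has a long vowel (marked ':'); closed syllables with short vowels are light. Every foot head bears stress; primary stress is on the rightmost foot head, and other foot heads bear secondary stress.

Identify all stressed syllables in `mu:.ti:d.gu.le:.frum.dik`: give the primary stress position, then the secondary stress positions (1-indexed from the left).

Weights: 1 mu: H, 2 ti:d H, 3 gu L, 4 le: H, 5 frum L, 6 dik L.
Parse right to left (heavy = foot alone; LL = one foot; stranded L unfooted): (ˈmu:) (ˈti:d) gu (ˈle:) (frum.ˈdik).
Foot heads: 1, 2, 4, 6.
Primary stress on the rightmost head = syllable 6.
Secondary stress on 1, 2, 4: ˌmu:.ˌti:d.gu.ˌle:.frum.ˈdik.

primary 6, secondary 1, 2, 4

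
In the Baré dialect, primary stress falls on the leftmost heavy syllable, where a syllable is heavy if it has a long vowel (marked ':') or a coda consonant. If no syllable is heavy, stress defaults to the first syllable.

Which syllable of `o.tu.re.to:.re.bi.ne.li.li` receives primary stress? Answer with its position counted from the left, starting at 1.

4

Weights: 1 o L, 2 tu L, 3 re L, 4 to: H, 5 re L, 6 bi L, 7 ne L, 8 li L, 9 li L.
Heavy syllables in the domain: 4. The leftmost is syllable 4 (to:).
Primary stress: syllable 4 → o.tu.re.ˈto:.re.bi.ne.li.li.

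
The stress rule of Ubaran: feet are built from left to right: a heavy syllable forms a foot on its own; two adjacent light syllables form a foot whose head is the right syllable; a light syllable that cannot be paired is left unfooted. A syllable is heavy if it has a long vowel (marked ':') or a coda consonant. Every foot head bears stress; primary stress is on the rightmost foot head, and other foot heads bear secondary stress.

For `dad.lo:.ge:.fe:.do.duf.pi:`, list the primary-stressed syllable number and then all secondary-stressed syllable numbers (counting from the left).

primary 7, secondary 1, 2, 3, 4, 6

Weights: 1 dad H, 2 lo: H, 3 ge: H, 4 fe: H, 5 do L, 6 duf H, 7 pi: H.
Parse left to right (heavy = foot alone; LL = one foot; stranded L unfooted): (ˈdad) (ˈlo:) (ˈge:) (ˈfe:) do (ˈduf) (ˈpi:).
Foot heads: 1, 2, 3, 4, 6, 7.
Primary stress on the rightmost head = syllable 7.
Secondary stress on 1, 2, 3, 4, 6: ˌdad.ˌlo:.ˌge:.ˌfe:.do.ˌduf.ˈpi:.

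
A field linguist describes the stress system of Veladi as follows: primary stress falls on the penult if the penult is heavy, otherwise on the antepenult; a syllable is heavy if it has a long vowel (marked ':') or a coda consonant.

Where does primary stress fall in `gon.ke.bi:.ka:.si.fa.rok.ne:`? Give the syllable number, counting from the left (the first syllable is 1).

7

Weights: 6 fa L, 7 rok H, 8 ne: H.
The penult (syllable 7, rok) is heavy, so it takes stress.
Primary stress: syllable 7 → gon.ke.bi:.ka:.si.fa.ˈrok.ne:.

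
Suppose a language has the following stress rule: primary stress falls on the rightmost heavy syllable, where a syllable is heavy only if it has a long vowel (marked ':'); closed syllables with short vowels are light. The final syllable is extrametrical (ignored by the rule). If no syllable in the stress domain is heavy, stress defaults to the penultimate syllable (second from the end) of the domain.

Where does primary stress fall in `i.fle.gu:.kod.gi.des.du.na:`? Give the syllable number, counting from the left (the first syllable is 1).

3

The final syllable (8, na:) is extrametrical; the stress domain is syllables 1–7.
Weights: 1 i L, 2 fle L, 3 gu: H, 4 kod L, 5 gi L, 6 des L, 7 du L.
Heavy syllables in the domain: 3. The rightmost is syllable 3 (gu:).
Primary stress: syllable 3 → i.fle.ˈgu:.kod.gi.des.du.na:.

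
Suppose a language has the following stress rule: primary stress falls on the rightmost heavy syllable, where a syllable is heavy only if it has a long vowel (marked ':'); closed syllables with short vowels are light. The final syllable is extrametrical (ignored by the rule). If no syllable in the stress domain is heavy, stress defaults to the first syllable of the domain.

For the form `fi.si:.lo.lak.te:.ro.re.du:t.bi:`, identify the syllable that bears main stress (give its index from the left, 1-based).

The final syllable (9, bi:) is extrametrical; the stress domain is syllables 1–8.
Weights: 1 fi L, 2 si: H, 3 lo L, 4 lak L, 5 te: H, 6 ro L, 7 re L, 8 du:t H.
Heavy syllables in the domain: 2, 5, 8. The rightmost is syllable 8 (du:t).
Primary stress: syllable 8 → fi.si:.lo.lak.te:.ro.re.ˈdu:t.bi:.

8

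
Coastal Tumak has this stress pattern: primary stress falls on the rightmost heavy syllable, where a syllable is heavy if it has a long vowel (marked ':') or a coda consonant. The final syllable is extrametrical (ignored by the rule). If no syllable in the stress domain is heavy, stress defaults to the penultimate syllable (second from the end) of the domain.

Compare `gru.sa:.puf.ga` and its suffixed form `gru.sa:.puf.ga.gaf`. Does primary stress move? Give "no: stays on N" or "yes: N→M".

Base `gru.sa:.puf.ga` (4 syllables):
  The final syllable (4, ga) is extrametrical; the stress domain is syllables 1–3.
  Weights: 1 gru L, 2 sa: H, 3 puf H.
  Heavy syllables in the domain: 2, 3. The rightmost is syllable 3 (puf).
  → primary stress on syllable 3.
Suffixed `gru.sa:.puf.ga.gaf` (5 syllables):
  The final syllable (5, gaf) is extrametrical; the stress domain is syllables 1–4.
  Weights: 1 gru L, 2 sa: H, 3 puf H, 4 ga L.
  Heavy syllables in the domain: 2, 3. The rightmost is syllable 3 (puf).
  → primary stress on syllable 3.

no: stays on 3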